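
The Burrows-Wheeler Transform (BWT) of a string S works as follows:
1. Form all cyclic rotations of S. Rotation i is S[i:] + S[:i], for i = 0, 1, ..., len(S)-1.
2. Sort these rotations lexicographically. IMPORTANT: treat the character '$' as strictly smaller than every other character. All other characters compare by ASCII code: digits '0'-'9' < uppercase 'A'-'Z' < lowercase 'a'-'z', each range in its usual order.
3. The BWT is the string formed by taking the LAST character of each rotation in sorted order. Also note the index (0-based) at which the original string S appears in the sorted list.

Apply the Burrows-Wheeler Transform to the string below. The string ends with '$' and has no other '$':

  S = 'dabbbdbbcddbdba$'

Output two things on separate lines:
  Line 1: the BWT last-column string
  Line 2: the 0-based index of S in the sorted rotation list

Answer: abddadbbdbb$bbdc
11

Derivation:
All 16 rotations (rotation i = S[i:]+S[:i]):
  rot[0] = dabbbdbbcddbdba$
  rot[1] = abbbdbbcddbdba$d
  rot[2] = bbbdbbcddbdba$da
  rot[3] = bbdbbcddbdba$dab
  rot[4] = bdbbcddbdba$dabb
  rot[5] = dbbcddbdba$dabbb
  rot[6] = bbcddbdba$dabbbd
  rot[7] = bcddbdba$dabbbdb
  rot[8] = cddbdba$dabbbdbb
  rot[9] = ddbdba$dabbbdbbc
  rot[10] = dbdba$dabbbdbbcd
  rot[11] = bdba$dabbbdbbcdd
  rot[12] = dba$dabbbdbbcddb
  rot[13] = ba$dabbbdbbcddbd
  rot[14] = a$dabbbdbbcddbdb
  rot[15] = $dabbbdbbcddbdba
Sorted (with $ < everything):
  sorted[0] = $dabbbdbbcddbdba  (last char: 'a')
  sorted[1] = a$dabbbdbbcddbdb  (last char: 'b')
  sorted[2] = abbbdbbcddbdba$d  (last char: 'd')
  sorted[3] = ba$dabbbdbbcddbd  (last char: 'd')
  sorted[4] = bbbdbbcddbdba$da  (last char: 'a')
  sorted[5] = bbcddbdba$dabbbd  (last char: 'd')
  sorted[6] = bbdbbcddbdba$dab  (last char: 'b')
  sorted[7] = bcddbdba$dabbbdb  (last char: 'b')
  sorted[8] = bdba$dabbbdbbcdd  (last char: 'd')
  sorted[9] = bdbbcddbdba$dabb  (last char: 'b')
  sorted[10] = cddbdba$dabbbdbb  (last char: 'b')
  sorted[11] = dabbbdbbcddbdba$  (last char: '$')
  sorted[12] = dba$dabbbdbbcddb  (last char: 'b')
  sorted[13] = dbbcddbdba$dabbb  (last char: 'b')
  sorted[14] = dbdba$dabbbdbbcd  (last char: 'd')
  sorted[15] = ddbdba$dabbbdbbc  (last char: 'c')
Last column: abddadbbdbb$bbdc
Original string S is at sorted index 11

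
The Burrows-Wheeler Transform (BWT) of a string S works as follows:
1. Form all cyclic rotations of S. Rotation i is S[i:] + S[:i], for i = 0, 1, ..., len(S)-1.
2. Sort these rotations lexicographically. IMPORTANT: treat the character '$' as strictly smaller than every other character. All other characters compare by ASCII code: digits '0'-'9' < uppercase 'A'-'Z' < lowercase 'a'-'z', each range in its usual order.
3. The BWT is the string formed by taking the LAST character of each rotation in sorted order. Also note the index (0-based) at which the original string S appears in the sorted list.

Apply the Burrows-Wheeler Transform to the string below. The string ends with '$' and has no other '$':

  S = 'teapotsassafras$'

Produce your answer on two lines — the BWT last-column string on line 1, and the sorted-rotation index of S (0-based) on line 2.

Answer: sserstapafasta$o
14

Derivation:
All 16 rotations (rotation i = S[i:]+S[:i]):
  rot[0] = teapotsassafras$
  rot[1] = eapotsassafras$t
  rot[2] = apotsassafras$te
  rot[3] = potsassafras$tea
  rot[4] = otsassafras$teap
  rot[5] = tsassafras$teapo
  rot[6] = sassafras$teapot
  rot[7] = assafras$teapots
  rot[8] = ssafras$teapotsa
  rot[9] = safras$teapotsas
  rot[10] = afras$teapotsass
  rot[11] = fras$teapotsassa
  rot[12] = ras$teapotsassaf
  rot[13] = as$teapotsassafr
  rot[14] = s$teapotsassafra
  rot[15] = $teapotsassafras
Sorted (with $ < everything):
  sorted[0] = $teapotsassafras  (last char: 's')
  sorted[1] = afras$teapotsass  (last char: 's')
  sorted[2] = apotsassafras$te  (last char: 'e')
  sorted[3] = as$teapotsassafr  (last char: 'r')
  sorted[4] = assafras$teapots  (last char: 's')
  sorted[5] = eapotsassafras$t  (last char: 't')
  sorted[6] = fras$teapotsassa  (last char: 'a')
  sorted[7] = otsassafras$teap  (last char: 'p')
  sorted[8] = potsassafras$tea  (last char: 'a')
  sorted[9] = ras$teapotsassaf  (last char: 'f')
  sorted[10] = s$teapotsassafra  (last char: 'a')
  sorted[11] = safras$teapotsas  (last char: 's')
  sorted[12] = sassafras$teapot  (last char: 't')
  sorted[13] = ssafras$teapotsa  (last char: 'a')
  sorted[14] = teapotsassafras$  (last char: '$')
  sorted[15] = tsassafras$teapo  (last char: 'o')
Last column: sserstapafasta$o
Original string S is at sorted index 14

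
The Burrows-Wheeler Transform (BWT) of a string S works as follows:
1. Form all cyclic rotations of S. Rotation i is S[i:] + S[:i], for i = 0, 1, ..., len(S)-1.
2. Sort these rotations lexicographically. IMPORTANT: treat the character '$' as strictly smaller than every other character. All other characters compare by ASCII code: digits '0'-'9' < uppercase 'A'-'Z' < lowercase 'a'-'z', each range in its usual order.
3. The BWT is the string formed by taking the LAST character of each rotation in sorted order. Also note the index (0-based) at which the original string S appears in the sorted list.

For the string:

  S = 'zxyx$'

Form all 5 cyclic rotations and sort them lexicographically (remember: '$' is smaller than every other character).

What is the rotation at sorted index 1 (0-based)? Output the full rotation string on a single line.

Answer: x$zxy

Derivation:
All 5 rotations (rotation i = S[i:]+S[:i]):
  rot[0] = zxyx$
  rot[1] = xyx$z
  rot[2] = yx$zx
  rot[3] = x$zxy
  rot[4] = $zxyx
Sorted (with $ < everything):
  sorted[0] = $zxyx
  sorted[1] = x$zxy
  sorted[2] = xyx$z
  sorted[3] = yx$zx
  sorted[4] = zxyx$
sorted[1] = x$zxy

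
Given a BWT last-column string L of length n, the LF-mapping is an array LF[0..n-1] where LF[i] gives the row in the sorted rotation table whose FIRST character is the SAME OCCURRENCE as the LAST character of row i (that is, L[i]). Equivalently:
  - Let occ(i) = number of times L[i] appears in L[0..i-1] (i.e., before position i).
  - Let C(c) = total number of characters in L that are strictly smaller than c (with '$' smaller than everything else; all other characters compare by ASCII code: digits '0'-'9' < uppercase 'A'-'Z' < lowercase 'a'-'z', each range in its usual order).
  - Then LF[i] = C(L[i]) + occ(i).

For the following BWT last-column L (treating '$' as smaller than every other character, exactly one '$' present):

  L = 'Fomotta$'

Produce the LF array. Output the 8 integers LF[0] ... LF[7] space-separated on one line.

Answer: 1 4 3 5 6 7 2 0

Derivation:
Char counts: '$':1, 'F':1, 'a':1, 'm':1, 'o':2, 't':2
C (first-col start): C('$')=0, C('F')=1, C('a')=2, C('m')=3, C('o')=4, C('t')=6
L[0]='F': occ=0, LF[0]=C('F')+0=1+0=1
L[1]='o': occ=0, LF[1]=C('o')+0=4+0=4
L[2]='m': occ=0, LF[2]=C('m')+0=3+0=3
L[3]='o': occ=1, LF[3]=C('o')+1=4+1=5
L[4]='t': occ=0, LF[4]=C('t')+0=6+0=6
L[5]='t': occ=1, LF[5]=C('t')+1=6+1=7
L[6]='a': occ=0, LF[6]=C('a')+0=2+0=2
L[7]='$': occ=0, LF[7]=C('$')+0=0+0=0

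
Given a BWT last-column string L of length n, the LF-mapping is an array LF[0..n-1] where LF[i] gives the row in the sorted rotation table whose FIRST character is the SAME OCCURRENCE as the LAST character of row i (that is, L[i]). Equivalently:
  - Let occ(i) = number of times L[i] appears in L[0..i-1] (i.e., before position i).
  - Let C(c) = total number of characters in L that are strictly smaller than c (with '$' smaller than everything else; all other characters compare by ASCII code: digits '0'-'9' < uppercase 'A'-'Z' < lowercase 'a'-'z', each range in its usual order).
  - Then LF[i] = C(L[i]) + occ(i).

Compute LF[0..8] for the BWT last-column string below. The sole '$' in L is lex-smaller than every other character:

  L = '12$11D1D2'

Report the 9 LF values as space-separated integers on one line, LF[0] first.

Char counts: '$':1, '1':4, '2':2, 'D':2
C (first-col start): C('$')=0, C('1')=1, C('2')=5, C('D')=7
L[0]='1': occ=0, LF[0]=C('1')+0=1+0=1
L[1]='2': occ=0, LF[1]=C('2')+0=5+0=5
L[2]='$': occ=0, LF[2]=C('$')+0=0+0=0
L[3]='1': occ=1, LF[3]=C('1')+1=1+1=2
L[4]='1': occ=2, LF[4]=C('1')+2=1+2=3
L[5]='D': occ=0, LF[5]=C('D')+0=7+0=7
L[6]='1': occ=3, LF[6]=C('1')+3=1+3=4
L[7]='D': occ=1, LF[7]=C('D')+1=7+1=8
L[8]='2': occ=1, LF[8]=C('2')+1=5+1=6

Answer: 1 5 0 2 3 7 4 8 6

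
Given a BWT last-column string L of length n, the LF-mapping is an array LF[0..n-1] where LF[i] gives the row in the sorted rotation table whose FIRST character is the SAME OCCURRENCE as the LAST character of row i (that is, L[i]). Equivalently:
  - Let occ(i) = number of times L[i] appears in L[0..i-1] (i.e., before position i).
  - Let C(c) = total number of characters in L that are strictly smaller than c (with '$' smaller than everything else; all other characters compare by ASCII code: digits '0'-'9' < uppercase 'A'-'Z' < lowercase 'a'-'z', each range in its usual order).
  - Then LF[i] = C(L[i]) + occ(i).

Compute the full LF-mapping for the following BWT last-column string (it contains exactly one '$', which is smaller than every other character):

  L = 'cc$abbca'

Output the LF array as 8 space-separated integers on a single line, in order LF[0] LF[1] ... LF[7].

Answer: 5 6 0 1 3 4 7 2

Derivation:
Char counts: '$':1, 'a':2, 'b':2, 'c':3
C (first-col start): C('$')=0, C('a')=1, C('b')=3, C('c')=5
L[0]='c': occ=0, LF[0]=C('c')+0=5+0=5
L[1]='c': occ=1, LF[1]=C('c')+1=5+1=6
L[2]='$': occ=0, LF[2]=C('$')+0=0+0=0
L[3]='a': occ=0, LF[3]=C('a')+0=1+0=1
L[4]='b': occ=0, LF[4]=C('b')+0=3+0=3
L[5]='b': occ=1, LF[5]=C('b')+1=3+1=4
L[6]='c': occ=2, LF[6]=C('c')+2=5+2=7
L[7]='a': occ=1, LF[7]=C('a')+1=1+1=2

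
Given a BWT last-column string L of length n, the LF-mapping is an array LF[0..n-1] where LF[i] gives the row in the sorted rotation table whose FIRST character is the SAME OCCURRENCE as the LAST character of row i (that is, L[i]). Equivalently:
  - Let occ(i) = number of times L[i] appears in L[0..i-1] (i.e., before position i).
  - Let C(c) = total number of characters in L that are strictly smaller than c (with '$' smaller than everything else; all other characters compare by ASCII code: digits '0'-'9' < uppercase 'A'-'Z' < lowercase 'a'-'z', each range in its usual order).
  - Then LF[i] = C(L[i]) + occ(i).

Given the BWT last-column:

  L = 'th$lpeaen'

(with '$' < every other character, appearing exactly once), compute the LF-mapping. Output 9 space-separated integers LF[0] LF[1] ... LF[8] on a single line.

Answer: 8 4 0 5 7 2 1 3 6

Derivation:
Char counts: '$':1, 'a':1, 'e':2, 'h':1, 'l':1, 'n':1, 'p':1, 't':1
C (first-col start): C('$')=0, C('a')=1, C('e')=2, C('h')=4, C('l')=5, C('n')=6, C('p')=7, C('t')=8
L[0]='t': occ=0, LF[0]=C('t')+0=8+0=8
L[1]='h': occ=0, LF[1]=C('h')+0=4+0=4
L[2]='$': occ=0, LF[2]=C('$')+0=0+0=0
L[3]='l': occ=0, LF[3]=C('l')+0=5+0=5
L[4]='p': occ=0, LF[4]=C('p')+0=7+0=7
L[5]='e': occ=0, LF[5]=C('e')+0=2+0=2
L[6]='a': occ=0, LF[6]=C('a')+0=1+0=1
L[7]='e': occ=1, LF[7]=C('e')+1=2+1=3
L[8]='n': occ=0, LF[8]=C('n')+0=6+0=6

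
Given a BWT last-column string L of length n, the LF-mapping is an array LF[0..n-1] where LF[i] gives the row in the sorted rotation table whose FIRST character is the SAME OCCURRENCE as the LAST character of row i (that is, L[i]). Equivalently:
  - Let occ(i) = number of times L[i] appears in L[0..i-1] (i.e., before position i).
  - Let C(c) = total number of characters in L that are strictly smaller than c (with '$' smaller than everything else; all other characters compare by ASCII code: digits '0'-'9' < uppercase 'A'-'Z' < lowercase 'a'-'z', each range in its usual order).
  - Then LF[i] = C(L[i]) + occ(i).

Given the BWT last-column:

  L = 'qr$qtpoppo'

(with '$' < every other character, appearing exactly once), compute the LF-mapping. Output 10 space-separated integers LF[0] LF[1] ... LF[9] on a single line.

Char counts: '$':1, 'o':2, 'p':3, 'q':2, 'r':1, 't':1
C (first-col start): C('$')=0, C('o')=1, C('p')=3, C('q')=6, C('r')=8, C('t')=9
L[0]='q': occ=0, LF[0]=C('q')+0=6+0=6
L[1]='r': occ=0, LF[1]=C('r')+0=8+0=8
L[2]='$': occ=0, LF[2]=C('$')+0=0+0=0
L[3]='q': occ=1, LF[3]=C('q')+1=6+1=7
L[4]='t': occ=0, LF[4]=C('t')+0=9+0=9
L[5]='p': occ=0, LF[5]=C('p')+0=3+0=3
L[6]='o': occ=0, LF[6]=C('o')+0=1+0=1
L[7]='p': occ=1, LF[7]=C('p')+1=3+1=4
L[8]='p': occ=2, LF[8]=C('p')+2=3+2=5
L[9]='o': occ=1, LF[9]=C('o')+1=1+1=2

Answer: 6 8 0 7 9 3 1 4 5 2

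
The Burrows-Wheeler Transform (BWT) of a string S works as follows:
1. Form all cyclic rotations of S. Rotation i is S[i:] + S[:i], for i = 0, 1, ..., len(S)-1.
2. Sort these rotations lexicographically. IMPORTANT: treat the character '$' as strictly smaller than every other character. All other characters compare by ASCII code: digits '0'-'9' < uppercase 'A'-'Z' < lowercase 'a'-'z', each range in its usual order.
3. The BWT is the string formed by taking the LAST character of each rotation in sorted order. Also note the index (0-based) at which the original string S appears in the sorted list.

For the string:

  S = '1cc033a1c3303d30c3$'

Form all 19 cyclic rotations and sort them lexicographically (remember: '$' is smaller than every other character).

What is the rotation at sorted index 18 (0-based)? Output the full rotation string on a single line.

Answer: d30c3$1cc033a1c3303

Derivation:
All 19 rotations (rotation i = S[i:]+S[:i]):
  rot[0] = 1cc033a1c3303d30c3$
  rot[1] = cc033a1c3303d30c3$1
  rot[2] = c033a1c3303d30c3$1c
  rot[3] = 033a1c3303d30c3$1cc
  rot[4] = 33a1c3303d30c3$1cc0
  rot[5] = 3a1c3303d30c3$1cc03
  rot[6] = a1c3303d30c3$1cc033
  rot[7] = 1c3303d30c3$1cc033a
  rot[8] = c3303d30c3$1cc033a1
  rot[9] = 3303d30c3$1cc033a1c
  rot[10] = 303d30c3$1cc033a1c3
  rot[11] = 03d30c3$1cc033a1c33
  rot[12] = 3d30c3$1cc033a1c330
  rot[13] = d30c3$1cc033a1c3303
  rot[14] = 30c3$1cc033a1c3303d
  rot[15] = 0c3$1cc033a1c3303d3
  rot[16] = c3$1cc033a1c3303d30
  rot[17] = 3$1cc033a1c3303d30c
  rot[18] = $1cc033a1c3303d30c3
Sorted (with $ < everything):
  sorted[0] = $1cc033a1c3303d30c3
  sorted[1] = 033a1c3303d30c3$1cc
  sorted[2] = 03d30c3$1cc033a1c33
  sorted[3] = 0c3$1cc033a1c3303d3
  sorted[4] = 1c3303d30c3$1cc033a
  sorted[5] = 1cc033a1c3303d30c3$
  sorted[6] = 3$1cc033a1c3303d30c
  sorted[7] = 303d30c3$1cc033a1c3
  sorted[8] = 30c3$1cc033a1c3303d
  sorted[9] = 3303d30c3$1cc033a1c
  sorted[10] = 33a1c3303d30c3$1cc0
  sorted[11] = 3a1c3303d30c3$1cc03
  sorted[12] = 3d30c3$1cc033a1c330
  sorted[13] = a1c3303d30c3$1cc033
  sorted[14] = c033a1c3303d30c3$1c
  sorted[15] = c3$1cc033a1c3303d30
  sorted[16] = c3303d30c3$1cc033a1
  sorted[17] = cc033a1c3303d30c3$1
  sorted[18] = d30c3$1cc033a1c3303
sorted[18] = d30c3$1cc033a1c3303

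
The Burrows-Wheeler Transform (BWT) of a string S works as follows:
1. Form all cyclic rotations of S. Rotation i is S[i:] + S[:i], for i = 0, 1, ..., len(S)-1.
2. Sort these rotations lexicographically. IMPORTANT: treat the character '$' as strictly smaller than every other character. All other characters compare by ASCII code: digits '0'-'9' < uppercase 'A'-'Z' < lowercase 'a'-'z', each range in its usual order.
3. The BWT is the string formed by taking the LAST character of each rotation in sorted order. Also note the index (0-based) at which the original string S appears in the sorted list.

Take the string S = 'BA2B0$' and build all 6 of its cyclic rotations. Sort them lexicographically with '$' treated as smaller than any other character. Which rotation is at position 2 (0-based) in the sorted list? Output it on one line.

Answer: 2B0$BA

Derivation:
All 6 rotations (rotation i = S[i:]+S[:i]):
  rot[0] = BA2B0$
  rot[1] = A2B0$B
  rot[2] = 2B0$BA
  rot[3] = B0$BA2
  rot[4] = 0$BA2B
  rot[5] = $BA2B0
Sorted (with $ < everything):
  sorted[0] = $BA2B0
  sorted[1] = 0$BA2B
  sorted[2] = 2B0$BA
  sorted[3] = A2B0$B
  sorted[4] = B0$BA2
  sorted[5] = BA2B0$
sorted[2] = 2B0$BA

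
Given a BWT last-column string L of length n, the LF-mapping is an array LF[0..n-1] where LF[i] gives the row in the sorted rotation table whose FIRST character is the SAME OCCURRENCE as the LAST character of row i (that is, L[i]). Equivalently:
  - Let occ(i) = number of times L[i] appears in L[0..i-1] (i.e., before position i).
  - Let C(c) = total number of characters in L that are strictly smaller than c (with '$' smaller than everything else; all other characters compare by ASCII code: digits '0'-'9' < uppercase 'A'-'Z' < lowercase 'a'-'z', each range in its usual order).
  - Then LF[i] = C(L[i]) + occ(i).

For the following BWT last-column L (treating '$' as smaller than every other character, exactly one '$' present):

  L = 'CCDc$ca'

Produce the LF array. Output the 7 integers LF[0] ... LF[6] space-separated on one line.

Char counts: '$':1, 'C':2, 'D':1, 'a':1, 'c':2
C (first-col start): C('$')=0, C('C')=1, C('D')=3, C('a')=4, C('c')=5
L[0]='C': occ=0, LF[0]=C('C')+0=1+0=1
L[1]='C': occ=1, LF[1]=C('C')+1=1+1=2
L[2]='D': occ=0, LF[2]=C('D')+0=3+0=3
L[3]='c': occ=0, LF[3]=C('c')+0=5+0=5
L[4]='$': occ=0, LF[4]=C('$')+0=0+0=0
L[5]='c': occ=1, LF[5]=C('c')+1=5+1=6
L[6]='a': occ=0, LF[6]=C('a')+0=4+0=4

Answer: 1 2 3 5 0 6 4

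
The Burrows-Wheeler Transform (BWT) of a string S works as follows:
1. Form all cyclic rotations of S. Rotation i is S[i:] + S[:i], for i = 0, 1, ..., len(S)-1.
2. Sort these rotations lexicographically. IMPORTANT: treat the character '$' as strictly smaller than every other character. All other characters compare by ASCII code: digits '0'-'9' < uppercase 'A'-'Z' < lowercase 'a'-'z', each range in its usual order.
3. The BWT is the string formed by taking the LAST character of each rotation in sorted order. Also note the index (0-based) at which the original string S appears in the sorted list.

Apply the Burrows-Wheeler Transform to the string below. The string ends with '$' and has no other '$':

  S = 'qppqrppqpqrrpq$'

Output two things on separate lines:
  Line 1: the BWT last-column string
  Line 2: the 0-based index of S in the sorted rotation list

Answer: qrqrppqp$pppqrq
8

Derivation:
All 15 rotations (rotation i = S[i:]+S[:i]):
  rot[0] = qppqrppqpqrrpq$
  rot[1] = ppqrppqpqrrpq$q
  rot[2] = pqrppqpqrrpq$qp
  rot[3] = qrppqpqrrpq$qpp
  rot[4] = rppqpqrrpq$qppq
  rot[5] = ppqpqrrpq$qppqr
  rot[6] = pqpqrrpq$qppqrp
  rot[7] = qpqrrpq$qppqrpp
  rot[8] = pqrrpq$qppqrppq
  rot[9] = qrrpq$qppqrppqp
  rot[10] = rrpq$qppqrppqpq
  rot[11] = rpq$qppqrppqpqr
  rot[12] = pq$qppqrppqpqrr
  rot[13] = q$qppqrppqpqrrp
  rot[14] = $qppqrppqpqrrpq
Sorted (with $ < everything):
  sorted[0] = $qppqrppqpqrrpq  (last char: 'q')
  sorted[1] = ppqpqrrpq$qppqr  (last char: 'r')
  sorted[2] = ppqrppqpqrrpq$q  (last char: 'q')
  sorted[3] = pq$qppqrppqpqrr  (last char: 'r')
  sorted[4] = pqpqrrpq$qppqrp  (last char: 'p')
  sorted[5] = pqrppqpqrrpq$qp  (last char: 'p')
  sorted[6] = pqrrpq$qppqrppq  (last char: 'q')
  sorted[7] = q$qppqrppqpqrrp  (last char: 'p')
  sorted[8] = qppqrppqpqrrpq$  (last char: '$')
  sorted[9] = qpqrrpq$qppqrpp  (last char: 'p')
  sorted[10] = qrppqpqrrpq$qpp  (last char: 'p')
  sorted[11] = qrrpq$qppqrppqp  (last char: 'p')
  sorted[12] = rppqpqrrpq$qppq  (last char: 'q')
  sorted[13] = rpq$qppqrppqpqr  (last char: 'r')
  sorted[14] = rrpq$qppqrppqpq  (last char: 'q')
Last column: qrqrppqp$pppqrq
Original string S is at sorted index 8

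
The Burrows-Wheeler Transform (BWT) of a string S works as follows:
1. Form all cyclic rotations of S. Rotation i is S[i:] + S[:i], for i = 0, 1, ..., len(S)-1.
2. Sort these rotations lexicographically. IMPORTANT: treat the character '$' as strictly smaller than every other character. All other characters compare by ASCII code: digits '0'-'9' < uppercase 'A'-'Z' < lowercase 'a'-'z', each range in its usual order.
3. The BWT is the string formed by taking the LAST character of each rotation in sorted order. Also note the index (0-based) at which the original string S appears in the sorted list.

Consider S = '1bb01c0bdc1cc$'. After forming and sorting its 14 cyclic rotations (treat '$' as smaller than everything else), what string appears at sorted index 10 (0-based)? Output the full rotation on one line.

Answer: c0bdc1cc$1bb01

Derivation:
All 14 rotations (rotation i = S[i:]+S[:i]):
  rot[0] = 1bb01c0bdc1cc$
  rot[1] = bb01c0bdc1cc$1
  rot[2] = b01c0bdc1cc$1b
  rot[3] = 01c0bdc1cc$1bb
  rot[4] = 1c0bdc1cc$1bb0
  rot[5] = c0bdc1cc$1bb01
  rot[6] = 0bdc1cc$1bb01c
  rot[7] = bdc1cc$1bb01c0
  rot[8] = dc1cc$1bb01c0b
  rot[9] = c1cc$1bb01c0bd
  rot[10] = 1cc$1bb01c0bdc
  rot[11] = cc$1bb01c0bdc1
  rot[12] = c$1bb01c0bdc1c
  rot[13] = $1bb01c0bdc1cc
Sorted (with $ < everything):
  sorted[0] = $1bb01c0bdc1cc
  sorted[1] = 01c0bdc1cc$1bb
  sorted[2] = 0bdc1cc$1bb01c
  sorted[3] = 1bb01c0bdc1cc$
  sorted[4] = 1c0bdc1cc$1bb0
  sorted[5] = 1cc$1bb01c0bdc
  sorted[6] = b01c0bdc1cc$1b
  sorted[7] = bb01c0bdc1cc$1
  sorted[8] = bdc1cc$1bb01c0
  sorted[9] = c$1bb01c0bdc1c
  sorted[10] = c0bdc1cc$1bb01
  sorted[11] = c1cc$1bb01c0bd
  sorted[12] = cc$1bb01c0bdc1
  sorted[13] = dc1cc$1bb01c0b
sorted[10] = c0bdc1cc$1bb01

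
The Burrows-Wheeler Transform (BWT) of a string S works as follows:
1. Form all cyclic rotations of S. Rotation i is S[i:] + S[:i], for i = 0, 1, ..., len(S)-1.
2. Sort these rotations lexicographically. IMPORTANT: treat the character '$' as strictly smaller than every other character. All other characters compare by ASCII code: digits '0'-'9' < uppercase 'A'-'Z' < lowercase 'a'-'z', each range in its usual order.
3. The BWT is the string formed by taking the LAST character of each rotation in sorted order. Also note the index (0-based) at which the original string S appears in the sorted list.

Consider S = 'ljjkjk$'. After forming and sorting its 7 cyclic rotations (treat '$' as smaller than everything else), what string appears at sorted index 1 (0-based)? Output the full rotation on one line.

Answer: jjkjk$l

Derivation:
All 7 rotations (rotation i = S[i:]+S[:i]):
  rot[0] = ljjkjk$
  rot[1] = jjkjk$l
  rot[2] = jkjk$lj
  rot[3] = kjk$ljj
  rot[4] = jk$ljjk
  rot[5] = k$ljjkj
  rot[6] = $ljjkjk
Sorted (with $ < everything):
  sorted[0] = $ljjkjk
  sorted[1] = jjkjk$l
  sorted[2] = jk$ljjk
  sorted[3] = jkjk$lj
  sorted[4] = k$ljjkj
  sorted[5] = kjk$ljj
  sorted[6] = ljjkjk$
sorted[1] = jjkjk$l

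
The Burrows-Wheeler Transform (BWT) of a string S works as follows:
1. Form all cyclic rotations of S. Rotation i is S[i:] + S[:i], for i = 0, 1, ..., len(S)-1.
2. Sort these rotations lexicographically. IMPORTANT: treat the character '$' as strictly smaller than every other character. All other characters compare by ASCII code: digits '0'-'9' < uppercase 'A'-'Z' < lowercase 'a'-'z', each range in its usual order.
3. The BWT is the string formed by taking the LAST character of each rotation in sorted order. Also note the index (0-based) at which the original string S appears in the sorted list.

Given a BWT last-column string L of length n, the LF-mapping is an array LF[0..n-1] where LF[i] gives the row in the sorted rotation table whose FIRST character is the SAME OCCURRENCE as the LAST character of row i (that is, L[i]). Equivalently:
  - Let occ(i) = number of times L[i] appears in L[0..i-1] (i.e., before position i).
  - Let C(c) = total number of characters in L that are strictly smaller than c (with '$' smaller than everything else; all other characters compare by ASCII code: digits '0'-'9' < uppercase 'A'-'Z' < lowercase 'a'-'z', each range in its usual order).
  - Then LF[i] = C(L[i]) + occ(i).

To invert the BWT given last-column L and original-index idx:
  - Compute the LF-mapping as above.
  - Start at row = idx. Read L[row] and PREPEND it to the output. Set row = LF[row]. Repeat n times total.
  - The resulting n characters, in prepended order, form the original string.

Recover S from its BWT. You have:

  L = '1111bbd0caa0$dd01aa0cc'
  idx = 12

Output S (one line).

Answer: acdacdb0d1010aa1c10b1$

Derivation:
LF mapping: 5 6 7 8 14 15 19 1 16 10 11 2 0 20 21 3 9 12 13 4 17 18
Walk LF starting at row 12, prepending L[row]:
  step 1: row=12, L[12]='$', prepend. Next row=LF[12]=0
  step 2: row=0, L[0]='1', prepend. Next row=LF[0]=5
  step 3: row=5, L[5]='b', prepend. Next row=LF[5]=15
  step 4: row=15, L[15]='0', prepend. Next row=LF[15]=3
  step 5: row=3, L[3]='1', prepend. Next row=LF[3]=8
  step 6: row=8, L[8]='c', prepend. Next row=LF[8]=16
  step 7: row=16, L[16]='1', prepend. Next row=LF[16]=9
  step 8: row=9, L[9]='a', prepend. Next row=LF[9]=10
  step 9: row=10, L[10]='a', prepend. Next row=LF[10]=11
  step 10: row=11, L[11]='0', prepend. Next row=LF[11]=2
  step 11: row=2, L[2]='1', prepend. Next row=LF[2]=7
  step 12: row=7, L[7]='0', prepend. Next row=LF[7]=1
  step 13: row=1, L[1]='1', prepend. Next row=LF[1]=6
  step 14: row=6, L[6]='d', prepend. Next row=LF[6]=19
  step 15: row=19, L[19]='0', prepend. Next row=LF[19]=4
  step 16: row=4, L[4]='b', prepend. Next row=LF[4]=14
  step 17: row=14, L[14]='d', prepend. Next row=LF[14]=21
  step 18: row=21, L[21]='c', prepend. Next row=LF[21]=18
  step 19: row=18, L[18]='a', prepend. Next row=LF[18]=13
  step 20: row=13, L[13]='d', prepend. Next row=LF[13]=20
  step 21: row=20, L[20]='c', prepend. Next row=LF[20]=17
  step 22: row=17, L[17]='a', prepend. Next row=LF[17]=12
Reversed output: acdacdb0d1010aa1c10b1$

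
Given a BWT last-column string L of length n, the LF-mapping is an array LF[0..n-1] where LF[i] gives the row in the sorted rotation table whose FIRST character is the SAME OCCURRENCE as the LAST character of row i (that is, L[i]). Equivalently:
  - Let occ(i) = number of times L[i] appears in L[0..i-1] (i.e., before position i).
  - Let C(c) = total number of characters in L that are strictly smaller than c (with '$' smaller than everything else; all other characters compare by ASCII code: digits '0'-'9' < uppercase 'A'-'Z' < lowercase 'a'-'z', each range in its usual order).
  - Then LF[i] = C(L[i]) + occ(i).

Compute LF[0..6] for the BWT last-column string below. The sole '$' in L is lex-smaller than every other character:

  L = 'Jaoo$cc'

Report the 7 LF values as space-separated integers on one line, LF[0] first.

Answer: 1 2 5 6 0 3 4

Derivation:
Char counts: '$':1, 'J':1, 'a':1, 'c':2, 'o':2
C (first-col start): C('$')=0, C('J')=1, C('a')=2, C('c')=3, C('o')=5
L[0]='J': occ=0, LF[0]=C('J')+0=1+0=1
L[1]='a': occ=0, LF[1]=C('a')+0=2+0=2
L[2]='o': occ=0, LF[2]=C('o')+0=5+0=5
L[3]='o': occ=1, LF[3]=C('o')+1=5+1=6
L[4]='$': occ=0, LF[4]=C('$')+0=0+0=0
L[5]='c': occ=0, LF[5]=C('c')+0=3+0=3
L[6]='c': occ=1, LF[6]=C('c')+1=3+1=4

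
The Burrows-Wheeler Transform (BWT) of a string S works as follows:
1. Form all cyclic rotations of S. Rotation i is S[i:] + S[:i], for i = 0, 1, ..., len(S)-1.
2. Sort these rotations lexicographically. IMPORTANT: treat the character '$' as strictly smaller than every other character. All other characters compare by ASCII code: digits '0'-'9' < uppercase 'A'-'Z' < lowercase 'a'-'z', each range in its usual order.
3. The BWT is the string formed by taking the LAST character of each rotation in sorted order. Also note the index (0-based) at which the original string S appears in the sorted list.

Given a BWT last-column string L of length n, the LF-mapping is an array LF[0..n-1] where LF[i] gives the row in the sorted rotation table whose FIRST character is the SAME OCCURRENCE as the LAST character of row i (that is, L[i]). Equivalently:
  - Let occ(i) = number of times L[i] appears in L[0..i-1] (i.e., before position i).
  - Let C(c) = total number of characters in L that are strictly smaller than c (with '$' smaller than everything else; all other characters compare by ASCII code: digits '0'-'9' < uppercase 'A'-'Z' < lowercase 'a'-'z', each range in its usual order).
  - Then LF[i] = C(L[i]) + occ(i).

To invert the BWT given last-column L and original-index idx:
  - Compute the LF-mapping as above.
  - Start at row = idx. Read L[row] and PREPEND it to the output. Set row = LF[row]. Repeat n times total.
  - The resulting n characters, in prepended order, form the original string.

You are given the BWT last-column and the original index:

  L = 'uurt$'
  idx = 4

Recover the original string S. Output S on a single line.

Answer: urtu$

Derivation:
LF mapping: 3 4 1 2 0
Walk LF starting at row 4, prepending L[row]:
  step 1: row=4, L[4]='$', prepend. Next row=LF[4]=0
  step 2: row=0, L[0]='u', prepend. Next row=LF[0]=3
  step 3: row=3, L[3]='t', prepend. Next row=LF[3]=2
  step 4: row=2, L[2]='r', prepend. Next row=LF[2]=1
  step 5: row=1, L[1]='u', prepend. Next row=LF[1]=4
Reversed output: urtu$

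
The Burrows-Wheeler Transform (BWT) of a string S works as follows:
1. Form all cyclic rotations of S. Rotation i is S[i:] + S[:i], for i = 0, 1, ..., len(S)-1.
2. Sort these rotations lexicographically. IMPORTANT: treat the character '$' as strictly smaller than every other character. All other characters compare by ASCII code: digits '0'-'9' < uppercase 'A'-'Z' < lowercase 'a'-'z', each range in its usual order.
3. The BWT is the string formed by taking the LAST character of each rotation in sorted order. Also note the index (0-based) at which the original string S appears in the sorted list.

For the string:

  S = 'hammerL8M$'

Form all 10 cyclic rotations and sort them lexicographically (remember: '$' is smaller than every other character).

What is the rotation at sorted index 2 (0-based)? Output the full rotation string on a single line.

Answer: L8M$hammer

Derivation:
All 10 rotations (rotation i = S[i:]+S[:i]):
  rot[0] = hammerL8M$
  rot[1] = ammerL8M$h
  rot[2] = mmerL8M$ha
  rot[3] = merL8M$ham
  rot[4] = erL8M$hamm
  rot[5] = rL8M$hamme
  rot[6] = L8M$hammer
  rot[7] = 8M$hammerL
  rot[8] = M$hammerL8
  rot[9] = $hammerL8M
Sorted (with $ < everything):
  sorted[0] = $hammerL8M
  sorted[1] = 8M$hammerL
  sorted[2] = L8M$hammer
  sorted[3] = M$hammerL8
  sorted[4] = ammerL8M$h
  sorted[5] = erL8M$hamm
  sorted[6] = hammerL8M$
  sorted[7] = merL8M$ham
  sorted[8] = mmerL8M$ha
  sorted[9] = rL8M$hamme
sorted[2] = L8M$hammer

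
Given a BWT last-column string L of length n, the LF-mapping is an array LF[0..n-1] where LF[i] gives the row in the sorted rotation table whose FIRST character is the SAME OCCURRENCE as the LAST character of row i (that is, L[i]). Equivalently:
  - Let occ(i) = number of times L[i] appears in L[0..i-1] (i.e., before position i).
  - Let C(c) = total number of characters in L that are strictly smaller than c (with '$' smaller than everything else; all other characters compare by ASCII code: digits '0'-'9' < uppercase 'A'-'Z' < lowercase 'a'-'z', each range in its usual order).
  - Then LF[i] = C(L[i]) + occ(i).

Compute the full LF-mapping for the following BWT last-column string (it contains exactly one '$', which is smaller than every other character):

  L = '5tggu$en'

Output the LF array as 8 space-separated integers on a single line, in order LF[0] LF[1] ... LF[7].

Answer: 1 6 3 4 7 0 2 5

Derivation:
Char counts: '$':1, '5':1, 'e':1, 'g':2, 'n':1, 't':1, 'u':1
C (first-col start): C('$')=0, C('5')=1, C('e')=2, C('g')=3, C('n')=5, C('t')=6, C('u')=7
L[0]='5': occ=0, LF[0]=C('5')+0=1+0=1
L[1]='t': occ=0, LF[1]=C('t')+0=6+0=6
L[2]='g': occ=0, LF[2]=C('g')+0=3+0=3
L[3]='g': occ=1, LF[3]=C('g')+1=3+1=4
L[4]='u': occ=0, LF[4]=C('u')+0=7+0=7
L[5]='$': occ=0, LF[5]=C('$')+0=0+0=0
L[6]='e': occ=0, LF[6]=C('e')+0=2+0=2
L[7]='n': occ=0, LF[7]=C('n')+0=5+0=5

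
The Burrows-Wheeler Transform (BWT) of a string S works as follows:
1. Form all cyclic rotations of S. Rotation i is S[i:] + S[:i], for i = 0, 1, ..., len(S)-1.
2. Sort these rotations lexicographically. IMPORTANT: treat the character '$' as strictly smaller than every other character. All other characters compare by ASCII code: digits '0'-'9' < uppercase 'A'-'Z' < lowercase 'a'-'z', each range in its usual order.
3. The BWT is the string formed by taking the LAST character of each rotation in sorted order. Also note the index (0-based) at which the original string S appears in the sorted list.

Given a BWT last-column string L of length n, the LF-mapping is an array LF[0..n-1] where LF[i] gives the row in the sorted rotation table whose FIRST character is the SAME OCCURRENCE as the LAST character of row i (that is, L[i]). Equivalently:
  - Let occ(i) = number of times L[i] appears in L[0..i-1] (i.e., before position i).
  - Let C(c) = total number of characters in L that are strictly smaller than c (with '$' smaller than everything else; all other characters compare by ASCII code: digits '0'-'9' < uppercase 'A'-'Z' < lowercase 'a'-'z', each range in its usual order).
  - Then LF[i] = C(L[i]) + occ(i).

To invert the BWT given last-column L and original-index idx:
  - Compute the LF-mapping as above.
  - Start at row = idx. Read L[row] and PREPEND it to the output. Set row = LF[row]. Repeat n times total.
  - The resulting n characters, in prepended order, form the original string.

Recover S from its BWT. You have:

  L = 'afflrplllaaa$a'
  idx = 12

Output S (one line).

Answer: parallalfalfa$

Derivation:
LF mapping: 1 6 7 8 13 12 9 10 11 2 3 4 0 5
Walk LF starting at row 12, prepending L[row]:
  step 1: row=12, L[12]='$', prepend. Next row=LF[12]=0
  step 2: row=0, L[0]='a', prepend. Next row=LF[0]=1
  step 3: row=1, L[1]='f', prepend. Next row=LF[1]=6
  step 4: row=6, L[6]='l', prepend. Next row=LF[6]=9
  step 5: row=9, L[9]='a', prepend. Next row=LF[9]=2
  step 6: row=2, L[2]='f', prepend. Next row=LF[2]=7
  step 7: row=7, L[7]='l', prepend. Next row=LF[7]=10
  step 8: row=10, L[10]='a', prepend. Next row=LF[10]=3
  step 9: row=3, L[3]='l', prepend. Next row=LF[3]=8
  step 10: row=8, L[8]='l', prepend. Next row=LF[8]=11
  step 11: row=11, L[11]='a', prepend. Next row=LF[11]=4
  step 12: row=4, L[4]='r', prepend. Next row=LF[4]=13
  step 13: row=13, L[13]='a', prepend. Next row=LF[13]=5
  step 14: row=5, L[5]='p', prepend. Next row=LF[5]=12
Reversed output: parallalfalfa$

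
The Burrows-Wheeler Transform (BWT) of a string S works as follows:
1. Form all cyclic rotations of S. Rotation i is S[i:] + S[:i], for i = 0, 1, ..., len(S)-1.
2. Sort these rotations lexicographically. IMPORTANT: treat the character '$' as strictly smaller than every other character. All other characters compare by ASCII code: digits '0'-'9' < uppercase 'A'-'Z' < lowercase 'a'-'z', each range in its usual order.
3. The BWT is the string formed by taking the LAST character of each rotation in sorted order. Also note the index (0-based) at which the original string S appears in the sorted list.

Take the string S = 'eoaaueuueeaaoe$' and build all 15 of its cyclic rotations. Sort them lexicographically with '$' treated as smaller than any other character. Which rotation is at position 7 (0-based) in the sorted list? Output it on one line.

Answer: eeaaoe$eoaaueuu

Derivation:
All 15 rotations (rotation i = S[i:]+S[:i]):
  rot[0] = eoaaueuueeaaoe$
  rot[1] = oaaueuueeaaoe$e
  rot[2] = aaueuueeaaoe$eo
  rot[3] = aueuueeaaoe$eoa
  rot[4] = ueuueeaaoe$eoaa
  rot[5] = euueeaaoe$eoaau
  rot[6] = uueeaaoe$eoaaue
  rot[7] = ueeaaoe$eoaaueu
  rot[8] = eeaaoe$eoaaueuu
  rot[9] = eaaoe$eoaaueuue
  rot[10] = aaoe$eoaaueuuee
  rot[11] = aoe$eoaaueuueea
  rot[12] = oe$eoaaueuueeaa
  rot[13] = e$eoaaueuueeaao
  rot[14] = $eoaaueuueeaaoe
Sorted (with $ < everything):
  sorted[0] = $eoaaueuueeaaoe
  sorted[1] = aaoe$eoaaueuuee
  sorted[2] = aaueuueeaaoe$eo
  sorted[3] = aoe$eoaaueuueea
  sorted[4] = aueuueeaaoe$eoa
  sorted[5] = e$eoaaueuueeaao
  sorted[6] = eaaoe$eoaaueuue
  sorted[7] = eeaaoe$eoaaueuu
  sorted[8] = eoaaueuueeaaoe$
  sorted[9] = euueeaaoe$eoaau
  sorted[10] = oaaueuueeaaoe$e
  sorted[11] = oe$eoaaueuueeaa
  sorted[12] = ueeaaoe$eoaaueu
  sorted[13] = ueuueeaaoe$eoaa
  sorted[14] = uueeaaoe$eoaaue
sorted[7] = eeaaoe$eoaaueuu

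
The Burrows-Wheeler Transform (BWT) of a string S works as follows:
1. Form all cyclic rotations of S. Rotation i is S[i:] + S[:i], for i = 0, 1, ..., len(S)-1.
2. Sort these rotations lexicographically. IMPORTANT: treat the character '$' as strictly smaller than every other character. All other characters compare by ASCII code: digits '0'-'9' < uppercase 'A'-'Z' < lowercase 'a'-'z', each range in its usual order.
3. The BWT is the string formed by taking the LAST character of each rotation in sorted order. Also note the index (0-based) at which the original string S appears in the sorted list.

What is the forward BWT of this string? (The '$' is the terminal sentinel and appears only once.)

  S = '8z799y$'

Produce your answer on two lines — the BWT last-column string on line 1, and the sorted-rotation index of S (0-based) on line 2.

All 7 rotations (rotation i = S[i:]+S[:i]):
  rot[0] = 8z799y$
  rot[1] = z799y$8
  rot[2] = 799y$8z
  rot[3] = 99y$8z7
  rot[4] = 9y$8z79
  rot[5] = y$8z799
  rot[6] = $8z799y
Sorted (with $ < everything):
  sorted[0] = $8z799y  (last char: 'y')
  sorted[1] = 799y$8z  (last char: 'z')
  sorted[2] = 8z799y$  (last char: '$')
  sorted[3] = 99y$8z7  (last char: '7')
  sorted[4] = 9y$8z79  (last char: '9')
  sorted[5] = y$8z799  (last char: '9')
  sorted[6] = z799y$8  (last char: '8')
Last column: yz$7998
Original string S is at sorted index 2

Answer: yz$7998
2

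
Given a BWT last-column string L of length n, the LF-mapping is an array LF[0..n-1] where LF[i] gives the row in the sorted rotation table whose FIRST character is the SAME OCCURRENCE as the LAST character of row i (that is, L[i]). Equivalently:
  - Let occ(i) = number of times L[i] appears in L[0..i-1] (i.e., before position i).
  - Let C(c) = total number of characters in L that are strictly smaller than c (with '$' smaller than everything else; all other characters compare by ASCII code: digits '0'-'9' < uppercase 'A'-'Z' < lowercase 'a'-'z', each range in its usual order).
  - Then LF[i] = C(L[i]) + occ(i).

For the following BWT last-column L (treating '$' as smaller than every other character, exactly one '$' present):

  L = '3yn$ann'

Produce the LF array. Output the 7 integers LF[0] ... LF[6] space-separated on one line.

Char counts: '$':1, '3':1, 'a':1, 'n':3, 'y':1
C (first-col start): C('$')=0, C('3')=1, C('a')=2, C('n')=3, C('y')=6
L[0]='3': occ=0, LF[0]=C('3')+0=1+0=1
L[1]='y': occ=0, LF[1]=C('y')+0=6+0=6
L[2]='n': occ=0, LF[2]=C('n')+0=3+0=3
L[3]='$': occ=0, LF[3]=C('$')+0=0+0=0
L[4]='a': occ=0, LF[4]=C('a')+0=2+0=2
L[5]='n': occ=1, LF[5]=C('n')+1=3+1=4
L[6]='n': occ=2, LF[6]=C('n')+2=3+2=5

Answer: 1 6 3 0 2 4 5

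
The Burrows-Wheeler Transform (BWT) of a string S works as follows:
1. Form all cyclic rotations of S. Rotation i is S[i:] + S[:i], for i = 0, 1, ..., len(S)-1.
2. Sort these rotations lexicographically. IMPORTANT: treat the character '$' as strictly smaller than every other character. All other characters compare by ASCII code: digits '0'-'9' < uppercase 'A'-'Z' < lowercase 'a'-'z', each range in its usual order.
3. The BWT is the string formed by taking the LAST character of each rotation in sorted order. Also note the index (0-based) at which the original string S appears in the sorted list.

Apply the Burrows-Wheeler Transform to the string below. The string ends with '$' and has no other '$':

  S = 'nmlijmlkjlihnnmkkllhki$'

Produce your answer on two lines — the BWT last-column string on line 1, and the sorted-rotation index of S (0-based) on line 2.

All 23 rotations (rotation i = S[i:]+S[:i]):
  rot[0] = nmlijmlkjlihnnmkkllhki$
  rot[1] = mlijmlkjlihnnmkkllhki$n
  rot[2] = lijmlkjlihnnmkkllhki$nm
  rot[3] = ijmlkjlihnnmkkllhki$nml
  rot[4] = jmlkjlihnnmkkllhki$nmli
  rot[5] = mlkjlihnnmkkllhki$nmlij
  rot[6] = lkjlihnnmkkllhki$nmlijm
  rot[7] = kjlihnnmkkllhki$nmlijml
  rot[8] = jlihnnmkkllhki$nmlijmlk
  rot[9] = lihnnmkkllhki$nmlijmlkj
  rot[10] = ihnnmkkllhki$nmlijmlkjl
  rot[11] = hnnmkkllhki$nmlijmlkjli
  rot[12] = nnmkkllhki$nmlijmlkjlih
  rot[13] = nmkkllhki$nmlijmlkjlihn
  rot[14] = mkkllhki$nmlijmlkjlihnn
  rot[15] = kkllhki$nmlijmlkjlihnnm
  rot[16] = kllhki$nmlijmlkjlihnnmk
  rot[17] = llhki$nmlijmlkjlihnnmkk
  rot[18] = lhki$nmlijmlkjlihnnmkkl
  rot[19] = hki$nmlijmlkjlihnnmkkll
  rot[20] = ki$nmlijmlkjlihnnmkkllh
  rot[21] = i$nmlijmlkjlihnnmkkllhk
  rot[22] = $nmlijmlkjlihnnmkkllhki
Sorted (with $ < everything):
  sorted[0] = $nmlijmlkjlihnnmkkllhki  (last char: 'i')
  sorted[1] = hki$nmlijmlkjlihnnmkkll  (last char: 'l')
  sorted[2] = hnnmkkllhki$nmlijmlkjli  (last char: 'i')
  sorted[3] = i$nmlijmlkjlihnnmkkllhk  (last char: 'k')
  sorted[4] = ihnnmkkllhki$nmlijmlkjl  (last char: 'l')
  sorted[5] = ijmlkjlihnnmkkllhki$nml  (last char: 'l')
  sorted[6] = jlihnnmkkllhki$nmlijmlk  (last char: 'k')
  sorted[7] = jmlkjlihnnmkkllhki$nmli  (last char: 'i')
  sorted[8] = ki$nmlijmlkjlihnnmkkllh  (last char: 'h')
  sorted[9] = kjlihnnmkkllhki$nmlijml  (last char: 'l')
  sorted[10] = kkllhki$nmlijmlkjlihnnm  (last char: 'm')
  sorted[11] = kllhki$nmlijmlkjlihnnmk  (last char: 'k')
  sorted[12] = lhki$nmlijmlkjlihnnmkkl  (last char: 'l')
  sorted[13] = lihnnmkkllhki$nmlijmlkj  (last char: 'j')
  sorted[14] = lijmlkjlihnnmkkllhki$nm  (last char: 'm')
  sorted[15] = lkjlihnnmkkllhki$nmlijm  (last char: 'm')
  sorted[16] = llhki$nmlijmlkjlihnnmkk  (last char: 'k')
  sorted[17] = mkkllhki$nmlijmlkjlihnn  (last char: 'n')
  sorted[18] = mlijmlkjlihnnmkkllhki$n  (last char: 'n')
  sorted[19] = mlkjlihnnmkkllhki$nmlij  (last char: 'j')
  sorted[20] = nmkkllhki$nmlijmlkjlihn  (last char: 'n')
  sorted[21] = nmlijmlkjlihnnmkkllhki$  (last char: '$')
  sorted[22] = nnmkkllhki$nmlijmlkjlih  (last char: 'h')
Last column: ilikllkihlmkljmmknnjn$h
Original string S is at sorted index 21

Answer: ilikllkihlmkljmmknnjn$h
21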